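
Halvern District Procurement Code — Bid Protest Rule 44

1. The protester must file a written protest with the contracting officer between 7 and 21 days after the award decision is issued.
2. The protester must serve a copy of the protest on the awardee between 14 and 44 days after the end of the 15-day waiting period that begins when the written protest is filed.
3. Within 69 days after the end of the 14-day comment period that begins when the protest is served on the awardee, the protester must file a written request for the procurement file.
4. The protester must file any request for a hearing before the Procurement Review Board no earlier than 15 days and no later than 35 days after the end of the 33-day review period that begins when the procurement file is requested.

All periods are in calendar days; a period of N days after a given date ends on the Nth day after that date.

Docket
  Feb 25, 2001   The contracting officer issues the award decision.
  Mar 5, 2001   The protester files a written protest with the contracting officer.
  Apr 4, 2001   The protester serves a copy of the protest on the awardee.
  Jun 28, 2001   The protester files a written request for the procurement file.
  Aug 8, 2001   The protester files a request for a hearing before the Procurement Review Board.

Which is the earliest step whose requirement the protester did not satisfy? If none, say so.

Step 3

(1) the permitted window runs from Feb 25, 2001 + 7 = Mar 4, 2001 to Feb 25, 2001 + 21 = Mar 18, 2001; Mar 5, 2001 falls inside that range.
(2) the permitted window runs from Mar 20, 2001 + 14 = Apr 3, 2001 to Mar 20, 2001 + 44 = May 3, 2001; done Apr 4, 2001 — within the window.
(3) due by Apr 18, 2001 + 69 days = Jun 26, 2001; not done until Jun 28, 2001, 2 days after the deadline.
Later steps need not be reached.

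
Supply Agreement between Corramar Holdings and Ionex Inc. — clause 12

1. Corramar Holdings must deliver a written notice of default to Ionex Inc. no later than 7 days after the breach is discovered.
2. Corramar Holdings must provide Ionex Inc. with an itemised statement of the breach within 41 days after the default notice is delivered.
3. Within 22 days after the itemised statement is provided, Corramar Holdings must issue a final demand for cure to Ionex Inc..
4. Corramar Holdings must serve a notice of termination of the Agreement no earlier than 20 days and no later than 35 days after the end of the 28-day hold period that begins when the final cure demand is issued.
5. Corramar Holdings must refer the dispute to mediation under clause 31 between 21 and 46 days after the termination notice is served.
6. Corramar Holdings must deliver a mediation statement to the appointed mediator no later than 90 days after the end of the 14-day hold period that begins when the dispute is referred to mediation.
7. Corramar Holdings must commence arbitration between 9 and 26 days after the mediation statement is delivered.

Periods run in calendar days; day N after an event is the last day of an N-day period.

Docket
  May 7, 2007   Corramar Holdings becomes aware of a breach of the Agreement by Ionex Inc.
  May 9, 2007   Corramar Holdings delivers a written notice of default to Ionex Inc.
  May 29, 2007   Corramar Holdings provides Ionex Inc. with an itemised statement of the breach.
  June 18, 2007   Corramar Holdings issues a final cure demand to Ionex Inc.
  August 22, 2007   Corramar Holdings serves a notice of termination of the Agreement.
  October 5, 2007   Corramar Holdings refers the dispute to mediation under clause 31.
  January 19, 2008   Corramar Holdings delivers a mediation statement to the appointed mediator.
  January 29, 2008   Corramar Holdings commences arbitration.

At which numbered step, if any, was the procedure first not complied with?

Step 4

(1) due by May 7, 2007 + 7 days = May 14, 2007; completed May 9, 2007, before the deadline.
(2) due by May 9, 2007 + 41 days = June 19, 2007; done May 29, 2007 — timely.
(3) due by May 29, 2007 + 22 days = June 20, 2007; completed June 18, 2007, before the deadline.
(4) the permitted window runs from July 16, 2007 + 20 = August 5, 2007 to July 16, 2007 + 35 = August 20, 2007; done August 22, 2007 — 2 days after the window closed.
No need to go further; step 4 was not satisfied.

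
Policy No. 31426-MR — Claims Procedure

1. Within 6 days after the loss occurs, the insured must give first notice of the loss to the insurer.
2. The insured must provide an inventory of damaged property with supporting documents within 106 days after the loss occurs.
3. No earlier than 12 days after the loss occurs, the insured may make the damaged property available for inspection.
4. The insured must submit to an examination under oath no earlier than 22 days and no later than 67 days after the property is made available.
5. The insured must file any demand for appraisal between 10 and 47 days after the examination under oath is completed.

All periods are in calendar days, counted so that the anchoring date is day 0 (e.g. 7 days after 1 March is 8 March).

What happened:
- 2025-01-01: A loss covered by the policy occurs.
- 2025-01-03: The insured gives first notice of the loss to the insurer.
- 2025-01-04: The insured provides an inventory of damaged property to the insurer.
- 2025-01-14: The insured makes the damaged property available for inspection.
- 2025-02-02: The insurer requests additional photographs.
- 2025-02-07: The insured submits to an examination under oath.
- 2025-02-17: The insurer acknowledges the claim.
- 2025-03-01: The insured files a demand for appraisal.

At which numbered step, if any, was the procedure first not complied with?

None — every step was satisfied

Step 1: 6 days after 2025-01-01 (when the loss occurs) is 2025-01-07; completed 2025-01-03, before the deadline.
Step 2: 106 days after 2025-01-01 (when the loss occurs) is 2025-04-17; 2025-01-04 is within that limit.
Step 3: the earliest permitted date is 12 days after 2025-01-01 (when the loss occurs), i.e. 2025-01-13; 2025-01-14 is on or after that date.
Step 4: the window is 22–67 days after 2025-01-14 (when the property is made available), so 2025-02-05 through 2025-03-22; done 2025-02-07, which is between those dates.
Step 5: the window is 10–47 days after 2025-02-07 (when the examination under oath is completed), so 2025-02-17 through 2025-03-26; done 2025-03-01, which is between those dates.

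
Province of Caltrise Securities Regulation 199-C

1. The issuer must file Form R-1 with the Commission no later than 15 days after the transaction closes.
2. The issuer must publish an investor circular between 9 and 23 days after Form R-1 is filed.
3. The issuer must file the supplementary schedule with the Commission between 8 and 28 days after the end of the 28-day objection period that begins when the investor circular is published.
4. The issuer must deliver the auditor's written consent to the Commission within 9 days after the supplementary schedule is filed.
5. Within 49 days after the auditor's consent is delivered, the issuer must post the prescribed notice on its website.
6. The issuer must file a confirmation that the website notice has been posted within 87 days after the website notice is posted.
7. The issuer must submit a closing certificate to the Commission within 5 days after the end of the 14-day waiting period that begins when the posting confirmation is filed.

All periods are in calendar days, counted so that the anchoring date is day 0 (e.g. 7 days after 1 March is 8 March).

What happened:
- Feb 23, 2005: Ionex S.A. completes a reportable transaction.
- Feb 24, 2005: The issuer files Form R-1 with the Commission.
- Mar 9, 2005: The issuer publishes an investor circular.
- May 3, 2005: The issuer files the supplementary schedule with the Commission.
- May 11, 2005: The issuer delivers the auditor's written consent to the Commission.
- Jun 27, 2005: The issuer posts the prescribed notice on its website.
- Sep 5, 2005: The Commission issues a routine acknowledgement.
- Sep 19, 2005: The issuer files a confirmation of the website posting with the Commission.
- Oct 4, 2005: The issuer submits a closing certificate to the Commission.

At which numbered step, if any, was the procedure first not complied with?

None — every step was satisfied

Step 1 — counting 15 days from Feb 23, 2005 (when the transaction closes) gives a deadline of Mar 10, 2005; done Feb 24, 2005 — timely.
Step 2 — 9 and 23 days from Feb 24, 2005 (when Form R-1 is filed) are Mar 5, 2005 and Mar 19, 2005 respectively; done Mar 9, 2005 — within the window.
Step 3 — 8 and 28 days from Apr 6, 2005 (end of the 28-day objection period, which began when the investor circular is published on Mar 9, 2005) are Apr 14, 2005 and May 4, 2005 respectively; May 3, 2005 falls inside that range.
Step 4 — counting 9 days from May 3, 2005 (when the supplementary schedule is filed) gives a deadline of May 12, 2005; done May 11, 2005 — timely.
Step 5 — counting 49 days from May 11, 2005 (when the auditor's consent is delivered) gives a deadline of Jun 29, 2005; completed Jun 27, 2005, before the deadline.
Step 6 — counting 87 days from Jun 27, 2005 (when the website notice is posted) gives a deadline of Sep 22, 2005; done Sep 19, 2005 — timely.
Step 7 — counting 5 days from Oct 3, 2005 (end of the 14-day waiting period, which began when the posting confirmation is filed on Sep 19, 2005) gives a deadline of Oct 8, 2005; completed Oct 4, 2005, before the deadline.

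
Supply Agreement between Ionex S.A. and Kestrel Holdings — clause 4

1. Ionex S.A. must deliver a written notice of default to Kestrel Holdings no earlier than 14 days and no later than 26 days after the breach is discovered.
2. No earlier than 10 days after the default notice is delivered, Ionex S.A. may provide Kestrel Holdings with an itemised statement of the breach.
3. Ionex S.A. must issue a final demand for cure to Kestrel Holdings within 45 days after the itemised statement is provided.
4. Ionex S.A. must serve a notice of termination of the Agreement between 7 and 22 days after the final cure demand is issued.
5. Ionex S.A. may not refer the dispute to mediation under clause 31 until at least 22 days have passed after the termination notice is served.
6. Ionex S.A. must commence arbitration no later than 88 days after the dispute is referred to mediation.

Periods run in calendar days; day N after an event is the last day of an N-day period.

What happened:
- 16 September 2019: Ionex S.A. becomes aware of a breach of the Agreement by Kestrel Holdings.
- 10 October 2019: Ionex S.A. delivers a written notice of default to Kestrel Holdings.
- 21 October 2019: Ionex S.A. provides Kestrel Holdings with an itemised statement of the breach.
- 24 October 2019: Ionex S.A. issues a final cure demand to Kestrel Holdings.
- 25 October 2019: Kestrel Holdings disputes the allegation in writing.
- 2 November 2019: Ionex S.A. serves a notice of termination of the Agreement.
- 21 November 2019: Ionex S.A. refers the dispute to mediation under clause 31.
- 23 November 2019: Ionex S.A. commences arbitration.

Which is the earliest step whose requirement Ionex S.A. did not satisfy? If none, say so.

Step 5

Step 1: the window is 14–26 days after 16 September 2019 (when the breach is discovered), so 30 September 2019 through 12 October 2019; 10 October 2019 falls inside that range.
Step 2: the earliest permitted date is 10 days after 10 October 2019 (when the default notice is delivered), i.e. 20 October 2019; 21 October 2019 is on or after that date.
Step 3: 45 days after 21 October 2019 (when the itemised statement is provided) is 5 December 2019; 24 October 2019 is within that limit.
Step 4: the window is 7–22 days after 24 October 2019 (when the final cure demand is issued), so 31 October 2019 through 15 November 2019; 2 November 2019 falls inside that range.
Step 5: the earliest permitted date is 22 days after 2 November 2019 (when the termination notice is served), i.e. 24 November 2019; acted on 21 November 2019, 3 days prematurely.
No need to go further; step 5 was not satisfied.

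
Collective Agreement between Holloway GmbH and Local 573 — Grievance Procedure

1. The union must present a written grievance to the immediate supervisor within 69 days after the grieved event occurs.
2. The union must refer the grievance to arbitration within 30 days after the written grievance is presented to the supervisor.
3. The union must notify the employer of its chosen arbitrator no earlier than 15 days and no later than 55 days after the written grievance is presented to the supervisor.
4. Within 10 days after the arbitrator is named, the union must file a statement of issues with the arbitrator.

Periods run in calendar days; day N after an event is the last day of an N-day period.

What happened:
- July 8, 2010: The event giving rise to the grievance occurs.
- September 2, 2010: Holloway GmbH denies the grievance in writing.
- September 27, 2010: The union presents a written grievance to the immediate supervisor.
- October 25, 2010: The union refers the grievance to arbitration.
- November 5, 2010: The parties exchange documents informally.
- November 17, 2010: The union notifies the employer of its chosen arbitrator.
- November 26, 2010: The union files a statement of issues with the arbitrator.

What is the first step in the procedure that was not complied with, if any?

Step 1 — counting 69 days from July 8, 2010 (when the grieved event occurs) gives a deadline of September 15, 2010; September 27, 2010 misses that deadline by 12 days.

Step 1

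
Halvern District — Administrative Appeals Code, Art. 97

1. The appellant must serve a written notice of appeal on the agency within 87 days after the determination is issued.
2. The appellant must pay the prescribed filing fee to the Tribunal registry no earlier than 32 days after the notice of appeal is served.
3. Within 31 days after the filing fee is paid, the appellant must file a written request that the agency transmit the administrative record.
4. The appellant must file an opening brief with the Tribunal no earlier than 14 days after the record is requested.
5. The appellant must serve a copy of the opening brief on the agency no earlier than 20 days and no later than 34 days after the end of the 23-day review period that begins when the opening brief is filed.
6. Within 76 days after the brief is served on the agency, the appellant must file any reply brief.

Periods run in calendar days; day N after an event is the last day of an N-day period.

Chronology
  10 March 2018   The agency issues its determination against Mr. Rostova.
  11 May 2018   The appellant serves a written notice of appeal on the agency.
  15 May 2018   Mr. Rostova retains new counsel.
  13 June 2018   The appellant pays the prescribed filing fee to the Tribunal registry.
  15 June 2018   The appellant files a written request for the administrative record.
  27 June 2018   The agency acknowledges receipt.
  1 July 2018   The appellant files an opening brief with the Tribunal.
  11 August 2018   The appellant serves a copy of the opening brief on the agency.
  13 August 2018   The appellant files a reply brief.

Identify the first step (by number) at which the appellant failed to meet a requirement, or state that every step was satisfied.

Step 1 — counting 87 days from 10 March 2018 (when the determination is issued) gives a deadline of 5 June 2018; done 11 May 2018 — timely.
Step 2 — must wait 32 days from 11 May 2018 (when the notice of appeal is served), so not before 12 June 2018; done 13 June 2018, after the minimum wait.
Step 3 — counting 31 days from 13 June 2018 (when the filing fee is paid) gives a deadline of 14 July 2018; 15 June 2018 is within that limit.
Step 4 — must wait 14 days from 15 June 2018 (when the record is requested), so not before 29 June 2018; 1 July 2018 is on or after that date.
Step 5 — 20 and 34 days from 24 July 2018 (end of the 23-day review period, which began when the opening brief is filed on 1 July 2018) are 13 August 2018 and 27 August 2018 respectively; done 11 August 2018 — 2 days before the window opened.

Step 5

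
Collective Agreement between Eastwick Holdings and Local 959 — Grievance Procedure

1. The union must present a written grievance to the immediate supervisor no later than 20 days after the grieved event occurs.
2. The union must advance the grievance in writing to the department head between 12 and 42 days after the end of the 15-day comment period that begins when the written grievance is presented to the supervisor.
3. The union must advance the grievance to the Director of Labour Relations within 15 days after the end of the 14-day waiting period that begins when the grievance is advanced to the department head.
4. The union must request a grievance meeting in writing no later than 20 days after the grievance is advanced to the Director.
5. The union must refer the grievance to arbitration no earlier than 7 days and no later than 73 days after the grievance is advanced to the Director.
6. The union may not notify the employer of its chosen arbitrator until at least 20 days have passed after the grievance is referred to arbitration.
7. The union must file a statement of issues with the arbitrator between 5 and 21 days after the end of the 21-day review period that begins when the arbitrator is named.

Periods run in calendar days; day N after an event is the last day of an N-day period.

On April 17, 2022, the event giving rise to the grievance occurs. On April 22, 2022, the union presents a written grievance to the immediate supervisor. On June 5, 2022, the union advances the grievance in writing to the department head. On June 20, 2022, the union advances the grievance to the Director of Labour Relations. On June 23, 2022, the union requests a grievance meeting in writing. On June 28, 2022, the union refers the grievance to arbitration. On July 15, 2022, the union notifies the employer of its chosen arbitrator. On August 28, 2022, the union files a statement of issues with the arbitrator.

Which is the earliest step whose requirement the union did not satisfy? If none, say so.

Step 1: 20 days after April 17, 2022 (when the grieved event occurs) is May 7, 2022; done April 22, 2022 — timely.
Step 2: the window is 12–42 days after May 7, 2022 (end of the 15-day comment period, which began when the written grievance is presented to the supervisor on April 22, 2022), so May 19, 2022 through June 18, 2022; June 5, 2022 falls inside that range.
Step 3: 15 days after June 19, 2022 (end of the 14-day waiting period, which began when the grievance is advanced to the department head on June 5, 2022) is July 4, 2022; done June 20, 2022 — timely.
Step 4: 20 days after June 20, 2022 (when the grievance is advanced to the Director) is July 10, 2022; June 23, 2022 is within that limit.
Step 5: the window is 7–73 days after June 20, 2022 (when the grievance is advanced to the Director), so June 27, 2022 through September 1, 2022; done June 28, 2022 — within the window.
Step 6: the earliest permitted date is 20 days after June 28, 2022 (when the grievance is referred to arbitration), i.e. July 18, 2022; July 15, 2022 is 3 days before the earliest permitted date.
That is the first point of non-compliance.

Step 6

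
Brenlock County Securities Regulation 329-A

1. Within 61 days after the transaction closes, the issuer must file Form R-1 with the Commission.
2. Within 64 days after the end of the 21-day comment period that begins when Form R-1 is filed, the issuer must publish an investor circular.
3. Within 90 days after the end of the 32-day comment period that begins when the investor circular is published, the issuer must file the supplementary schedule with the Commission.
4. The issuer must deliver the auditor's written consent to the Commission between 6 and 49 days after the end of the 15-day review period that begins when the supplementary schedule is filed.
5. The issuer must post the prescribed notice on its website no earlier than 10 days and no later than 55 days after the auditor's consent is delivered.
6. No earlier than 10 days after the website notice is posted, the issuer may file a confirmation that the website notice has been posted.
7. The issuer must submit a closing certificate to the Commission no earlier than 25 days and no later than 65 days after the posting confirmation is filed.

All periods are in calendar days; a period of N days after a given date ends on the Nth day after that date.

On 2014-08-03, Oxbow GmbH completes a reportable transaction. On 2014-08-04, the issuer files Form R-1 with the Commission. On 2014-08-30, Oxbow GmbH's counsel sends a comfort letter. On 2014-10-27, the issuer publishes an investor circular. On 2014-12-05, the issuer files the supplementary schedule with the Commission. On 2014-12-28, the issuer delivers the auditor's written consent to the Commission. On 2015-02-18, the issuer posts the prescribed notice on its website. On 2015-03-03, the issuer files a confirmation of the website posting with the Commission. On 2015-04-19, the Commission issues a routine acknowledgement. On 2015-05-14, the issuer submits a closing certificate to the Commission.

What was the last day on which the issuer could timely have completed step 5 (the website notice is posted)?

2015-02-21

Step 5 runs from 2014-12-28, when the auditor's consent is delivered. The window is 10–55 days after 2014-12-28; it closes on 2015-02-21.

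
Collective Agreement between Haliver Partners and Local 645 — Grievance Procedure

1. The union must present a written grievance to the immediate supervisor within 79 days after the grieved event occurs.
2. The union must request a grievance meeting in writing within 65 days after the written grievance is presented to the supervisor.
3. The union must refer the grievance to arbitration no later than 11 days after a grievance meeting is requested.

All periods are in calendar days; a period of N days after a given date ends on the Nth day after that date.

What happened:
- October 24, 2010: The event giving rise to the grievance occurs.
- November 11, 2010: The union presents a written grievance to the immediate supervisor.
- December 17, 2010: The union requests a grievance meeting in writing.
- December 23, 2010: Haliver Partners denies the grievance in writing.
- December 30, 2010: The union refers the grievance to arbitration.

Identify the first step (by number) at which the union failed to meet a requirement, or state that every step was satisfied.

Step 1 — counting 79 days from October 24, 2010 (when the grieved event occurs) gives a deadline of January 11, 2011; done November 11, 2010 — timely.
Step 2 — counting 65 days from November 11, 2010 (when the written grievance is presented to the supervisor) gives a deadline of January 15, 2011; completed December 17, 2010, before the deadline.
Step 3 — counting 11 days from December 17, 2010 (when a grievance meeting is requested) gives a deadline of December 28, 2010; done December 30, 2010 — 2 days late.
That is the first point of non-compliance.

Step 3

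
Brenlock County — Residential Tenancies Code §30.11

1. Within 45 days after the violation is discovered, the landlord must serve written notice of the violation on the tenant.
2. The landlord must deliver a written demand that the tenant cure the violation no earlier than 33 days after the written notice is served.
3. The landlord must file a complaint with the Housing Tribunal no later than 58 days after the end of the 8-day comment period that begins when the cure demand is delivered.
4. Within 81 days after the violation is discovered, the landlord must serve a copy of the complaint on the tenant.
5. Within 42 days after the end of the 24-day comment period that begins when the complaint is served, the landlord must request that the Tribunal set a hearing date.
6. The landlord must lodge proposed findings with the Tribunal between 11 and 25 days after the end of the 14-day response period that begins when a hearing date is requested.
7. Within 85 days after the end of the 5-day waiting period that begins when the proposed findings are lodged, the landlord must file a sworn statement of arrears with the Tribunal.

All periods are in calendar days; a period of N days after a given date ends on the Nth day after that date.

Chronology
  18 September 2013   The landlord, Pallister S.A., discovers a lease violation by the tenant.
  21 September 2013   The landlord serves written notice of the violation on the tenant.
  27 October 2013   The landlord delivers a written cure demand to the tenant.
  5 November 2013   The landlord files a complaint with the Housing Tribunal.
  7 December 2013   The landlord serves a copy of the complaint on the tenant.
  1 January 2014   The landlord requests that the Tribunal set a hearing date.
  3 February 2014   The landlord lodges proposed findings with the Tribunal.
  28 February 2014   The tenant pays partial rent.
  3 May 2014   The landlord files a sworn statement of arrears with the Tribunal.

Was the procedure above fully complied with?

Step 1: 45 days after 18 September 2013 (when the violation is discovered) is 2 November 2013; 21 September 2013 is within that limit.
Step 2: the earliest permitted date is 33 days after 21 September 2013 (when the written notice is served), i.e. 24 October 2013; 27 October 2013 is on or after that date.
Step 3: 58 days after 4 November 2013 (end of the 8-day comment period, which began when the cure demand is delivered on 27 October 2013) is 1 January 2014; completed 5 November 2013, before the deadline.
Step 4: 81 days after 18 September 2013 (when the violation is discovered) is 8 December 2013; done 7 December 2013 — timely.
Step 5: 42 days after 31 December 2013 (end of the 24-day comment period, which began when the complaint is served on 7 December 2013) is 11 February 2014; done 1 January 2014 — timely.
Step 6: the window is 11–25 days after 15 January 2014 (end of the 14-day response period, which began when a hearing date is requested on 1 January 2014), so 26 January 2014 through 9 February 2014; 3 February 2014 falls inside that range.
Step 7: 85 days after 8 February 2014 (end of the 5-day waiting period, which began when the proposed findings are lodged on 3 February 2014) is 4 May 2014; 3 May 2014 is within that limit.

Yes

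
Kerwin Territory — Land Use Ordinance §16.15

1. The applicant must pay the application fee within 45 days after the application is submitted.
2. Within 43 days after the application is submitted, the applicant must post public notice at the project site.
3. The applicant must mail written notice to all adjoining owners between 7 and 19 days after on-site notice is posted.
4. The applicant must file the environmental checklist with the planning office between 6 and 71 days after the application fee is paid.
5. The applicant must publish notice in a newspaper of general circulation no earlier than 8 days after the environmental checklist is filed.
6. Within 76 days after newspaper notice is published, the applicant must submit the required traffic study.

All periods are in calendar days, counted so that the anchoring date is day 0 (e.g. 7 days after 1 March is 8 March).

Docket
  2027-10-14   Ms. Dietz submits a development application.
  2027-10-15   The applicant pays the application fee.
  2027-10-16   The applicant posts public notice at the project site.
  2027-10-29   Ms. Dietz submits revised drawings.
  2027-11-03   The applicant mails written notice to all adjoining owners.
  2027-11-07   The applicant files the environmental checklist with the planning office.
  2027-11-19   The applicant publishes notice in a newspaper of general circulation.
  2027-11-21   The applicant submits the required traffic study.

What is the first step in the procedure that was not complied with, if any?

None — every step was satisfied

Step 1 — counting 45 days from 2027-10-14 (when the application is submitted) gives a deadline of 2027-11-28; done 2027-10-15 — timely.
Step 2 — counting 43 days from 2027-10-14 (when the application is submitted) gives a deadline of 2027-11-26; done 2027-10-16 — timely.
Step 3 — 7 and 19 days from 2027-10-16 (when on-site notice is posted) are 2027-10-23 and 2027-11-04 respectively; done 2027-11-03 — within the window.
Step 4 — 6 and 71 days from 2027-10-15 (when the application fee is paid) are 2027-10-21 and 2027-12-25 respectively; 2027-11-07 falls inside that range.
Step 5 — must wait 8 days from 2027-11-07 (when the environmental checklist is filed), so not before 2027-11-15; 2027-11-19 is on or after that date.
Step 6 — counting 76 days from 2027-11-19 (when newspaper notice is published) gives a deadline of 2028-02-03; completed 2027-11-21, before the deadline.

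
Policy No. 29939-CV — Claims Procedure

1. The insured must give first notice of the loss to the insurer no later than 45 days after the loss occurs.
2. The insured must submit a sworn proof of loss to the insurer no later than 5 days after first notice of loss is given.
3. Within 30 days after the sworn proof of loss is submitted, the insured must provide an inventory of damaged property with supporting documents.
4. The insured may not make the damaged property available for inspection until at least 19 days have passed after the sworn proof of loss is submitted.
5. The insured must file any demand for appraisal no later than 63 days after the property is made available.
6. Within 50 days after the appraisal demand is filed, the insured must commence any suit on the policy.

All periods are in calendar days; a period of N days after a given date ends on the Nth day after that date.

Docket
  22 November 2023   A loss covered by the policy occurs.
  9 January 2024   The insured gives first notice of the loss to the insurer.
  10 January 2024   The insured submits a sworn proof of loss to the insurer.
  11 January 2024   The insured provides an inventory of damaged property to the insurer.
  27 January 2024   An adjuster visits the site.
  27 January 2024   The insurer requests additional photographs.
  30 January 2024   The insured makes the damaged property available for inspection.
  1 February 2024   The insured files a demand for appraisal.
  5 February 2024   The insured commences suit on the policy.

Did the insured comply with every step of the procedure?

Step 1 — counting 45 days from 22 November 2023 (when the loss occurs) gives a deadline of 6 January 2024; 9 January 2024 misses that deadline by 3 days.

No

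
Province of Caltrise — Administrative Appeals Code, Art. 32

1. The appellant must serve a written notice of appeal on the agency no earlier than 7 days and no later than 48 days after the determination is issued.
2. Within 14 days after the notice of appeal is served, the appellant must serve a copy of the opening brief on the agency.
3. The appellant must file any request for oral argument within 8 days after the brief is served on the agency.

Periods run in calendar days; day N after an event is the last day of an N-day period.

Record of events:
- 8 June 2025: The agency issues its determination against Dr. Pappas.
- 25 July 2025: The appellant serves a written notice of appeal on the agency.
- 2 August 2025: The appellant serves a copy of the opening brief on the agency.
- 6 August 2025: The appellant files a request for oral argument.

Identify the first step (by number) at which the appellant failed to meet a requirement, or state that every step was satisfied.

Step 1 — 7 and 48 days from 8 June 2025 (when the determination is issued) are 15 June 2025 and 26 July 2025 respectively; done 25 July 2025 — within the window.
Step 2 — counting 14 days from 25 July 2025 (when the notice of appeal is served) gives a deadline of 8 August 2025; completed 2 August 2025, before the deadline.
Step 3 — counting 8 days from 2 August 2025 (when the brief is served on the agency) gives a deadline of 10 August 2025; 6 August 2025 is within that limit.

None — every step was satisfied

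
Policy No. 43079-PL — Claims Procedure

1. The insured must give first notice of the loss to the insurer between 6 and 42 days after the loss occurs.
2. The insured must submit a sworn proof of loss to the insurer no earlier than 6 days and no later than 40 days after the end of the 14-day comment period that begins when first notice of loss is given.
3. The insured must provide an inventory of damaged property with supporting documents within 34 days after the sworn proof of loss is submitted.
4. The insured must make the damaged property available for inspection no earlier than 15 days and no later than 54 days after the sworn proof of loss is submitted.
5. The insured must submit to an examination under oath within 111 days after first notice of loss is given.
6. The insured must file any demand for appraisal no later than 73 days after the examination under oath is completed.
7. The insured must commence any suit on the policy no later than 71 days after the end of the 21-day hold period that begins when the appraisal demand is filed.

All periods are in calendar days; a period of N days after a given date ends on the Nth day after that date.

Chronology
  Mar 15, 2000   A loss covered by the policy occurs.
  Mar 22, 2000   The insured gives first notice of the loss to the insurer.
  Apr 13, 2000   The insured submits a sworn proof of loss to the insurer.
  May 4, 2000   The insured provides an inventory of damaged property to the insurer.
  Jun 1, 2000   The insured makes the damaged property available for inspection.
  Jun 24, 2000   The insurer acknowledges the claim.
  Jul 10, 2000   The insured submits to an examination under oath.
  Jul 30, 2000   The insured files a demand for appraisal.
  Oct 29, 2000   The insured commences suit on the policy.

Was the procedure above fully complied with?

Yes

(1) the permitted window runs from Mar 15, 2000 + 6 = Mar 21, 2000 to Mar 15, 2000 + 42 = Apr 26, 2000; Mar 22, 2000 falls inside that range.
(2) the permitted window runs from Apr 5, 2000 + 6 = Apr 11, 2000 to Apr 5, 2000 + 40 = May 15, 2000; done Apr 13, 2000 — within the window.
(3) due by Apr 13, 2000 + 34 days = May 17, 2000; completed May 4, 2000, before the deadline.
(4) the permitted window runs from Apr 13, 2000 + 15 = Apr 28, 2000 to Apr 13, 2000 + 54 = Jun 6, 2000; done Jun 1, 2000, which is between those dates.
(5) due by Mar 22, 2000 + 111 days = Jul 11, 2000; Jul 10, 2000 is within that limit.
(6) due by Jul 10, 2000 + 73 days = Sep 21, 2000; Jul 30, 2000 is within that limit.
(7) due by Aug 20, 2000 + 71 days = Oct 30, 2000; completed Oct 29, 2000, before the deadline.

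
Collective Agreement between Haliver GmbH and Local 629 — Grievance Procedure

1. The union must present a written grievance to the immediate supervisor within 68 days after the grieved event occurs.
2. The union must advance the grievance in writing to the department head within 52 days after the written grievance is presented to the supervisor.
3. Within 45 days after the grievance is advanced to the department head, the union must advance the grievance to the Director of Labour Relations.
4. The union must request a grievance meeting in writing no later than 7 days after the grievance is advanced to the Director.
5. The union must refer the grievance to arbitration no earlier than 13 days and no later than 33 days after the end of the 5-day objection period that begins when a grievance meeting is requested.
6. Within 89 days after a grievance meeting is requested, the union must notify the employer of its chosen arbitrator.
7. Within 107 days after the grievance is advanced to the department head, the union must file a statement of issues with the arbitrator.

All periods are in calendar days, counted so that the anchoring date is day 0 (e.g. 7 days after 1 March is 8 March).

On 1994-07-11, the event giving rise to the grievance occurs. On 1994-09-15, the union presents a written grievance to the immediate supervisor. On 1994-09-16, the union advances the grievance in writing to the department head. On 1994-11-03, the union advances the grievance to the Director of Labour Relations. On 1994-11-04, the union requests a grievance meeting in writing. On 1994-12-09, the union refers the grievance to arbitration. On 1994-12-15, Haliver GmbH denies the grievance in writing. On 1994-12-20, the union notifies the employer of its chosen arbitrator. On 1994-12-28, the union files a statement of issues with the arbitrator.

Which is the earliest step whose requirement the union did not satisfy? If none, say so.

(1) due by 1994-07-11 + 68 days = 1994-09-17; completed 1994-09-15, before the deadline.
(2) due by 1994-09-15 + 52 days = 1994-11-06; completed 1994-09-16, before the deadline.
(3) due by 1994-09-16 + 45 days = 1994-10-31; done 1994-11-03 — 3 days late.

Step 3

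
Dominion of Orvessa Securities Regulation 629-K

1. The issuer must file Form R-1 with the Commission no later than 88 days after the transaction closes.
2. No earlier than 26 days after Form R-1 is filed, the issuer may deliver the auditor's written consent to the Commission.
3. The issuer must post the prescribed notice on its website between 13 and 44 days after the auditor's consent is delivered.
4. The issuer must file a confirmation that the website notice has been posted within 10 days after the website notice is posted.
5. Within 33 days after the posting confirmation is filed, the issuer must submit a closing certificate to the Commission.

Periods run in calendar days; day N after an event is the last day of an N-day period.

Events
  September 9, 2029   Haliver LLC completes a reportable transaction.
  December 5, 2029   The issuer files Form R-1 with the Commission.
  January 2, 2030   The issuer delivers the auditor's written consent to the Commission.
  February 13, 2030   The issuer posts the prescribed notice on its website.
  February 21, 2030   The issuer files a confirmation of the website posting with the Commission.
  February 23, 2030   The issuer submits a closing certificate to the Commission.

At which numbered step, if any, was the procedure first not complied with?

None — every step was satisfied

Step 1 — counting 88 days from September 9, 2029 (when the transaction closes) gives a deadline of December 6, 2029; done December 5, 2029 — timely.
Step 2 — must wait 26 days from December 5, 2029 (when Form R-1 is filed), so not before December 31, 2029; January 2, 2030 is on or after that date.
Step 3 — 13 and 44 days from January 2, 2030 (when the auditor's consent is delivered) are January 15, 2030 and February 15, 2030 respectively; done February 13, 2030 — within the window.
Step 4 — counting 10 days from February 13, 2030 (when the website notice is posted) gives a deadline of February 23, 2030; done February 21, 2030 — timely.
Step 5 — counting 33 days from February 21, 2030 (when the posting confirmation is filed) gives a deadline of March 26, 2030; February 23, 2030 is within that limit.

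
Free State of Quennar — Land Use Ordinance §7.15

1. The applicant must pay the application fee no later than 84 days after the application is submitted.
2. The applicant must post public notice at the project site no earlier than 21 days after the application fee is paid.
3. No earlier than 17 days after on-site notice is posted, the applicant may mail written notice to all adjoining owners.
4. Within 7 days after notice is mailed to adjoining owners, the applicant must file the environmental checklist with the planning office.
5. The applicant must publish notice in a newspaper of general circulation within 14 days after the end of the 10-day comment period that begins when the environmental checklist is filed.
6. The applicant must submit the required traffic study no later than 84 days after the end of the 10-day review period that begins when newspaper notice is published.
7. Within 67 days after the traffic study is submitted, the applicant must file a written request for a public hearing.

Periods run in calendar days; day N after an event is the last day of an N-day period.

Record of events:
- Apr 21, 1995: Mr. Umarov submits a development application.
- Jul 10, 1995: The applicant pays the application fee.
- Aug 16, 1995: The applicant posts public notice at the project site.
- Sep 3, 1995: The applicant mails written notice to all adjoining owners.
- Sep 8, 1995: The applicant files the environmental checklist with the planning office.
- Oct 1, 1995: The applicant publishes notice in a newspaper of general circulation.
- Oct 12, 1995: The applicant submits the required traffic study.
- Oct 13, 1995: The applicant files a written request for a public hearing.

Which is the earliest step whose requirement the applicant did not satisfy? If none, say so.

(1) due by Apr 21, 1995 + 84 days = Jul 14, 1995; completed Jul 10, 1995, before the deadline.
(2) permitted from Jul 10, 1995 + 21 days = Jul 31, 1995 onward; Aug 16, 1995 is on or after that date.
(3) permitted from Aug 16, 1995 + 17 days = Sep 2, 1995 onward; Sep 3, 1995 is on or after that date.
(4) due by Sep 3, 1995 + 7 days = Sep 10, 1995; Sep 8, 1995 is within that limit.
(5) due by Sep 18, 1995 + 14 days = Oct 2, 1995; done Oct 1, 1995 — timely.
(6) due by Oct 11, 1995 + 84 days = Jan 3, 1996; completed Oct 12, 1995, before the deadline.
(7) due by Oct 12, 1995 + 67 days = Dec 18, 1995; completed Oct 13, 1995, before the deadline.

None — every step was satisfied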